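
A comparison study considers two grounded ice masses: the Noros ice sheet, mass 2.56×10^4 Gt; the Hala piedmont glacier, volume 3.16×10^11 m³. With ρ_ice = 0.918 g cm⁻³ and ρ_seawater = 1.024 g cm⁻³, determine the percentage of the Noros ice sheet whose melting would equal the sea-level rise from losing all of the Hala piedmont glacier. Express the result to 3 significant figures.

Equal sea-level rise means equal mass of meltwater, i.e. equal mass of ice lost.
Ice mass of Hala: 2.901×10^14 kg; ice mass of Noros: 2.560×10^16 kg.
Fraction required = 2.901×10^14 / 2.560×10^16 = 0.0113 → 1.13 %.

≈ 1.13 %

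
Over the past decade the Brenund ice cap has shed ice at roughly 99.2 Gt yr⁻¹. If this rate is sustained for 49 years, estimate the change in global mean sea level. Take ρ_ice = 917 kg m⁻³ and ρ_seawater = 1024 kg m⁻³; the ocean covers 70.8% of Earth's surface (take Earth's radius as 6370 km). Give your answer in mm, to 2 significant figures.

≈ 13 mm

Total mass lost = 99.2 Gt/yr × 49 yr = 4861 Gt = 4.861×10^15 kg.
ρ_w = 1024 kg m⁻³, so water volume = 4.861×10^15 / 1024 = 4.747×10^12 m³.
Δh = 4.747×10^12 / 3.61×10^14 = 0.0131 m = 13 mm.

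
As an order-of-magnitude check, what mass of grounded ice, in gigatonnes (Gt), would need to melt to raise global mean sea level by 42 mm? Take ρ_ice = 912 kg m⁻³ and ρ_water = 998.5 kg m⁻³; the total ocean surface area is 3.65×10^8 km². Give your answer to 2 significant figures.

≈ 1.5×10^4 Gt

Required water volume = Δh × A = 0.042 m × 3.65×10^14 m² = 1.533×10^13 m³.
ρ_w = 998.5 kg m⁻³, so the mass of water = 1.533×10^13 m³ × 998.5 kg m⁻³ = 1.531×10^16 kg = 1.5×10^4 Gt (and the same mass of ice, by conservation).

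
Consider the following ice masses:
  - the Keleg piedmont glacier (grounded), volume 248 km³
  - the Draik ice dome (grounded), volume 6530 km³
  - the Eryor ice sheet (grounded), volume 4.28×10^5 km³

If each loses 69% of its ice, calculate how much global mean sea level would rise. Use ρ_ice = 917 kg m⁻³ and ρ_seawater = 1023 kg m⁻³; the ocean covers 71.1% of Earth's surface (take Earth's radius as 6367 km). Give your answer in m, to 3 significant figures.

≈ 0.742 m

Keleg: 0.69 × 248 km³ × (917/1023) = 153.4 km³ of water.
Draik: 0.69 × 6530 km³ × (917/1023) = 4039 km³ of water.
Eryor: 0.69 × 4.28×10^5 km³ × (917/1023) = 2.647×10^5 km³ of water.
Total added water ≈ 2.689×10^14 m³ over 3.62×10^14 m² → Δh = 0.742 m.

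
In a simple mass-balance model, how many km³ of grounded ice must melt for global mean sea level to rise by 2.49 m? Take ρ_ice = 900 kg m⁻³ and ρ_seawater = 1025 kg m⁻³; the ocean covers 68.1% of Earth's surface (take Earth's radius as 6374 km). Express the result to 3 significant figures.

Required water volume = Δh × A = 2.49 m × 3.48×10^14 m² = 8.657×10^14 m³ = 8.657×10^5 km³.
Ice volume = water volume × ρ_w/ρ_ice = 8.657×10^5 × 1025/900 = 9.86×10^5 km³.

≈ 9.86×10^5 km³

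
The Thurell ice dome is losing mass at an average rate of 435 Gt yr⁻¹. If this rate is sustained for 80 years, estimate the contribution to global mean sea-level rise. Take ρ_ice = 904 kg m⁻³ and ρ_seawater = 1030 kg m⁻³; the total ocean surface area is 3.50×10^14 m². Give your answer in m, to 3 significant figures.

Total mass lost = 435 Gt/yr × 80 yr = 3.480×10^4 Gt = 3.480×10^16 kg.
ρ_w = 1030 kg m⁻³, so water volume = 3.480×10^16 / 1030 = 3.379×10^13 m³.
Δh = 3.379×10^13 / 3.50×10^14 = 0.0965 m.

≈ 0.0965 m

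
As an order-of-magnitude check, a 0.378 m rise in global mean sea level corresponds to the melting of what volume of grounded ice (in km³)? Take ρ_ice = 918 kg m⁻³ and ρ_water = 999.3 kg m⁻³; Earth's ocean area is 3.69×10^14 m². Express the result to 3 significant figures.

Required water volume = Δh × A = 0.378 m × 3.69×10^14 m² = 1.395×10^14 m³ = 1.395×10^5 km³.
Ice volume = water volume × ρ_w/ρ_ice = 1.395×10^5 × 999.3/918 = 1.52×10^5 km³.

≈ 1.52×10^5 km³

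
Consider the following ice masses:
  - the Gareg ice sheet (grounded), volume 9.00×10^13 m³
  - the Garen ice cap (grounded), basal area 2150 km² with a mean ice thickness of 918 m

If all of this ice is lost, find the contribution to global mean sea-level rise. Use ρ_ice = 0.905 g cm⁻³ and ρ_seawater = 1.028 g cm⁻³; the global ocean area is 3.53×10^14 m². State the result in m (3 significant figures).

≈ 0.229 m

Gareg: 9.00×10^13 m³ × (905/1028) = 7.923×10^13 m³ of water.
Garen: ice volume = 2150 km² × 918 m = 1974 km³; 1974 × (905/1028) = 1738 km³ of water.
Total added water ≈ 8.097×10^13 m³ over 3.53×10^14 m² → Δh = 0.229 m.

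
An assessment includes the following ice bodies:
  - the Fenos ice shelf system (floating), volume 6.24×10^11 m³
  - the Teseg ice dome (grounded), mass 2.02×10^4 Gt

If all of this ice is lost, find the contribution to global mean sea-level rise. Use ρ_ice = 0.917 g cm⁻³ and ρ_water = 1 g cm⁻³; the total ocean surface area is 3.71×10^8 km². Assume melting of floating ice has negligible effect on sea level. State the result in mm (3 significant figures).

The Fenos ice shelf system is floating and already displaces its own weight of water, so its melt adds essentially nothing to sea level.
Teseg: 2.02×10^4 Gt = 2.020×10^16 kg; dividing by ρ_w = 1 g cm⁻³ = 1000 kg m⁻³ gives 2.020×10^13 m³ of water.
Total added water ≈ 2.020×10^13 m³ over 3.71×10^14 m² → Δh = 0.0544 m = 54.4 mm.

≈ 54.4 mm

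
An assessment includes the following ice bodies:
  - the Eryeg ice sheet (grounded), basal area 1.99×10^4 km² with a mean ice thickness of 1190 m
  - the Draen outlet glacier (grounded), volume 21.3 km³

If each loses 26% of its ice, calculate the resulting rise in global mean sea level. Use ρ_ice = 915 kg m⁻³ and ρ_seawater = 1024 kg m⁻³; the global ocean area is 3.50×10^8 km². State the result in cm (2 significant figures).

≈ 1.6 cm

Eryeg: ice volume = 1.99×10^4 km² × 1190 m = 2.368×10^4 km³; 0.26 × 2.368×10^4 × (915/1024) = 5502 km³ of water.
Draen: 0.26 × 21.3 km³ × (915/1024) = 4.949 km³ of water.
Total added water ≈ 5.507×10^12 m³ over 3.50×10^14 m² → Δh = 0.0157 m = 1.6 cm.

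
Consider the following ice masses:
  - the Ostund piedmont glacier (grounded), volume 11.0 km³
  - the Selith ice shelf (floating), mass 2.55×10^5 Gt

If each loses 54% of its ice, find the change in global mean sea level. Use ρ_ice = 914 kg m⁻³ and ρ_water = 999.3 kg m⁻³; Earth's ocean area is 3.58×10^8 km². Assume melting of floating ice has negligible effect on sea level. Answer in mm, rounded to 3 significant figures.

Ostund: 0.54 × 11.0 km³ × (914/999.3) = 5.433 km³ of water.
The Selith ice shelf is floating and already displaces its own weight of water, so its melt adds essentially nothing to sea level.
Total added water ≈ 5.433×10^9 m³ over 3.58×10^14 m² → Δh = 1.52×10^-5 m = 0.0152 mm.

≈ 0.0152 mm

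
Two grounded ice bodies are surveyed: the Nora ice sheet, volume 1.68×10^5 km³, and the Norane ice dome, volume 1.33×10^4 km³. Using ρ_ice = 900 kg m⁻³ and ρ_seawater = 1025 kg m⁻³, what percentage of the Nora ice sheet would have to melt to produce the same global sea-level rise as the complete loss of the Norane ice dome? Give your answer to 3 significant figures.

Equal sea-level rise means equal mass of meltwater, i.e. equal mass of ice lost.
Ice mass of Norane: 1.197×10^16 kg; ice mass of Nora: 1.512×10^17 kg.
Fraction required = 1.197×10^16 / 1.512×10^17 = 0.0792 → 7.92 %.

≈ 7.92 %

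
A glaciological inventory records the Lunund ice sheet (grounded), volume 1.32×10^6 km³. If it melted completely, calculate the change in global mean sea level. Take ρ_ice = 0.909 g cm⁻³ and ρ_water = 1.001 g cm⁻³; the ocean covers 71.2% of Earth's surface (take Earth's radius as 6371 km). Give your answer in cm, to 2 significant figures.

Lunund: 1.32×10^6 km³ × (909/1001) = 1.199×10^6 km³ of water.
Spread over 3.63×10^14 m² of ocean, Δh = 1.199×10^15 / 3.63×10^14 = 3.30 m = 330 cm.

≈ 330 cm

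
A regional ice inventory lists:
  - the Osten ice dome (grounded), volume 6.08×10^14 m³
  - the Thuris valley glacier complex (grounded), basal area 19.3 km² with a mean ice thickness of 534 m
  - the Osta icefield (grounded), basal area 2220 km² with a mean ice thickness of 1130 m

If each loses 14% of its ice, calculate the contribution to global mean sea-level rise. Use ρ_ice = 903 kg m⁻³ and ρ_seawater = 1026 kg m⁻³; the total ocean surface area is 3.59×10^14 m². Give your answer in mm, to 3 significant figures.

≈ 210 mm

Osten: 0.14 × 6.08×10^14 m³ × (903/1026) = 7.492×10^13 m³ of water.
Thuris: ice volume = 19.3 km² × 534 m = 10.31 km³; 0.14 × 10.31 × (903/1026) = 1.270 km³ of water.
Osta: ice volume = 2220 km² × 1130 m = 2509 km³; 0.14 × 2509 × (903/1026) = 309.1 km³ of water.
Total added water ≈ 7.523×10^13 m³ over 3.59×10^14 m² → Δh = 0.210 m = 210 mm.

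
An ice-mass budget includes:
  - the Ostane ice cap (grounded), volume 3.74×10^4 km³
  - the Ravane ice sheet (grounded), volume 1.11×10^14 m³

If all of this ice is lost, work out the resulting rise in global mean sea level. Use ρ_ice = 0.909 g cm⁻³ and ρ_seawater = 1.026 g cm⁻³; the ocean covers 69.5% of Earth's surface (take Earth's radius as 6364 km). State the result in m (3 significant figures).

Ostane: 3.74×10^4 km³ × (909/1026) = 3.314×10^4 km³ of water.
Ravane: 1.11×10^14 m³ × (909/1026) = 9.834×10^13 m³ of water.
Total added water ≈ 1.315×10^14 m³ over 3.54×10^14 m² → Δh = 0.372 m.

≈ 0.372 m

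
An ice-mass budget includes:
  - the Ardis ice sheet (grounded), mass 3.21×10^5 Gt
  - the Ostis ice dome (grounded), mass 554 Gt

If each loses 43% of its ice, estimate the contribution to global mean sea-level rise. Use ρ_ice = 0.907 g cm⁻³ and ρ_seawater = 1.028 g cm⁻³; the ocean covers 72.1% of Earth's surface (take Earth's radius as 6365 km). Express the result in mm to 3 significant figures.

≈ 366 mm

Ardis: 0.43 × 3.21×10^5 Gt = 1.380×10^17 kg; dividing by ρ_w = 1.028 g cm⁻³ = 1028 kg m⁻³ gives 1.343×10^14 m³ of water.
Ostis: 0.43 × 554 Gt = 2.382×10^14 kg; dividing by ρ_w = 1028 kg m⁻³ gives 2.317×10^11 m³ of water.
Total added water ≈ 1.345×10^14 m³ over 3.67×10^14 m² → Δh = 0.366 m = 366 mm.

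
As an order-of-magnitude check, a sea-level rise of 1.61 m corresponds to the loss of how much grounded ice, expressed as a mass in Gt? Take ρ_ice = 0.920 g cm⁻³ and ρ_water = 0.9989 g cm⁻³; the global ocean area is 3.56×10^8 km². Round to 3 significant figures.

Required water volume = Δh × A = 1.61 m × 3.56×10^14 m² = 5.732×10^14 m³.
ρ_w = 0.9989 g cm⁻³ = 998.9 kg m⁻³, so the mass of water = 5.732×10^14 m³ × 998.9 kg m⁻³ = 5.725×10^17 kg = 5.73×10^5 Gt (and the same mass of ice, by conservation).

≈ 5.73×10^5 Gt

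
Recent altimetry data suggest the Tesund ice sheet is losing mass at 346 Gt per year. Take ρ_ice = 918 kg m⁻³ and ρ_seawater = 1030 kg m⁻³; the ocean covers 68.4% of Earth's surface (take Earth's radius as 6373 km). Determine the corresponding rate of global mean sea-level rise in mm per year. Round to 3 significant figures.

≈ 0.962 mm/yr

ρ_w = 1030 kg m⁻³. Annual water volume added = 346 Gt / ρ_w = 3.460×10^14 kg / 1030 kg m⁻³ = 3.359×10^11 m³.
Δh per year = 3.359×10^11 / 3.49×10^14 = 9.62×10^-4 m = 0.962 mm.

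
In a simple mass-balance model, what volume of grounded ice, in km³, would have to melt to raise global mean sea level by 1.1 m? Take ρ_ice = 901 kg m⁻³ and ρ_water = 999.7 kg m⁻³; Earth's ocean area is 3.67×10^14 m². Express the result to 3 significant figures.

≈ 4.48×10^5 km³

Required water volume = Δh × A = 1.1 m × 3.67×10^14 m² = 4.037×10^14 m³ = 4.037×10^5 km³.
Ice volume = water volume × ρ_w/ρ_ice = 4.037×10^5 × 999.7/901 = 4.48×10^5 km³.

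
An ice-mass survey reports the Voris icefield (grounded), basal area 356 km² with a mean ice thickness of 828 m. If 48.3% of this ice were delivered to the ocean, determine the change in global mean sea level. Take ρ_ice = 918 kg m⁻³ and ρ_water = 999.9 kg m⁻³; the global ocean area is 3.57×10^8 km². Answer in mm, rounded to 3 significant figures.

≈ 0.366 mm

Voris: ice volume = 356 km² × 828 m = 294.8 km³; 0.483 × 294.8 × (918/999.9) = 130.7 km³ of water.
Spread over 3.57×10^14 m² of ocean, Δh = 1.307×10^11 / 3.57×10^14 = 3.66×10^-4 m = 0.366 mm.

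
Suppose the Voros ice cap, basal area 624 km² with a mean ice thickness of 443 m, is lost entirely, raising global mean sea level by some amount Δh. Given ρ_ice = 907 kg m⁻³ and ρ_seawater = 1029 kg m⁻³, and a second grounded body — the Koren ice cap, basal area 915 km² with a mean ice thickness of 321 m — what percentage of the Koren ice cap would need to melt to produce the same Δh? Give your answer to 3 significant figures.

Equal sea-level rise means equal mass of meltwater, i.e. equal mass of ice lost.
Ice mass of Voros: 2.507×10^14 kg; ice mass of Koren: 2.664×10^14 kg.
Fraction required = 2.507×10^14 / 2.664×10^14 = 0.941 → 94.1 %.

≈ 94.1 %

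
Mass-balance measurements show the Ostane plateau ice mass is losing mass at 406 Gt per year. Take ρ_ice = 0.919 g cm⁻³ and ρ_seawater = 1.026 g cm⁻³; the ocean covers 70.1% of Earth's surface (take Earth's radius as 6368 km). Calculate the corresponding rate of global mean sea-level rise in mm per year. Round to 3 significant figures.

ρ_w = 1.026 g cm⁻³ = 1026 kg m⁻³. Annual water volume added = 406 Gt / ρ_w = 4.060×10^14 kg / 1026 kg m⁻³ = 3.957×10^11 m³.
Δh per year = 3.957×10^11 / 3.57×10^14 = 1.11×10^-3 m = 1.11 mm.

≈ 1.11 mm/yr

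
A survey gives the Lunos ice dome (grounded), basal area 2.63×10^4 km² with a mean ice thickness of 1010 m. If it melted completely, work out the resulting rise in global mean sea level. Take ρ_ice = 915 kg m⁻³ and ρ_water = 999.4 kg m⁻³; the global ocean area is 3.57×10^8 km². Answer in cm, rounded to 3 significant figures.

Lunos: ice volume = 2.63×10^4 km² × 1010 m = 2.656×10^4 km³; 2.656×10^4 × (915/999.4) = 2.432×10^4 km³ of water.
Spread over 3.57×10^14 m² of ocean, Δh = 2.432×10^13 / 3.57×10^14 = 0.0681 m = 6.81 cm.

≈ 6.81 cm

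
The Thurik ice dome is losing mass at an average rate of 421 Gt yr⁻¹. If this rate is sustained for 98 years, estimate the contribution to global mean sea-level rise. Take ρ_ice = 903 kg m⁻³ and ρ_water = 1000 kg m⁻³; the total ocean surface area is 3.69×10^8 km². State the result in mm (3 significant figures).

≈ 112 mm

Total mass lost = 421 Gt/yr × 98 yr = 4.126×10^4 Gt = 4.126×10^16 kg.
ρ_w = 1000 kg m⁻³, so water volume = 4.126×10^16 / 1000 = 4.126×10^13 m³.
Δh = 4.126×10^13 / 3.69×10^14 = 0.112 m = 112 mm.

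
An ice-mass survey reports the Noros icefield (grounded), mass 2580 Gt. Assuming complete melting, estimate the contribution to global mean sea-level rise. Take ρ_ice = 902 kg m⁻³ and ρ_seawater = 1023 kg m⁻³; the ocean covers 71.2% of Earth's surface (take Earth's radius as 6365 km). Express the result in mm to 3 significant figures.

≈ 6.96 mm

Noros: 2580 Gt = 2.580×10^15 kg; dividing by ρ_w = 1023 kg m⁻³ gives 2.522×10^12 m³ of water.
Spread over 3.62×10^14 m² of ocean, Δh = 2.522×10^12 / 3.62×10^14 = 6.96×10^-3 m = 6.96 mm.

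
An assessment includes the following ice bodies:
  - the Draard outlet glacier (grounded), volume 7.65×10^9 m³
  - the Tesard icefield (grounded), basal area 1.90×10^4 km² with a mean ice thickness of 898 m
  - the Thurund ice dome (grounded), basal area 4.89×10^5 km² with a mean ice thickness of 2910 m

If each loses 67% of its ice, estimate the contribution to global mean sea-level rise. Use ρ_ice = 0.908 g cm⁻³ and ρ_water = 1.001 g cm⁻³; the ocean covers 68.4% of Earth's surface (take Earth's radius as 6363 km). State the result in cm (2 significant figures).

≈ 250 cm

Draard: 0.67 × 7.65×10^9 m³ × (908/1001) = 4.649×10^9 m³ of water.
Tesard: ice volume = 1.90×10^4 km² × 898 m = 1.706×10^4 km³; 0.67 × 1.706×10^4 × (908/1001) = 1.037×10^4 km³ of water.
Thurund: ice volume = 4.89×10^5 km² × 2910 m = 1.423×10^6 km³; 0.67 × 1.423×10^6 × (908/1001) = 8.648×10^5 km³ of water.
Total added water ≈ 8.752×10^14 m³ over 3.48×10^14 m² → Δh = 2.51 m = 250 cm.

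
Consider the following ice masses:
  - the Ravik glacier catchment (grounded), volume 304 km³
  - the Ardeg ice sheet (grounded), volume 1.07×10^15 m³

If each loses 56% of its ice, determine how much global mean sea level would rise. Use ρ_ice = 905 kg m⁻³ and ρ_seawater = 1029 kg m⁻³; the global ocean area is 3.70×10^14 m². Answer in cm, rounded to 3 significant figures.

Ravik: 0.56 × 304 km³ × (905/1029) = 149.7 km³ of water.
Ardeg: 0.56 × 1.07×10^15 m³ × (905/1029) = 5.270×10^14 m³ of water.
Total added water ≈ 5.271×10^14 m³ over 3.70×10^14 m² → Δh = 1.42 m = 142 cm.

≈ 142 cm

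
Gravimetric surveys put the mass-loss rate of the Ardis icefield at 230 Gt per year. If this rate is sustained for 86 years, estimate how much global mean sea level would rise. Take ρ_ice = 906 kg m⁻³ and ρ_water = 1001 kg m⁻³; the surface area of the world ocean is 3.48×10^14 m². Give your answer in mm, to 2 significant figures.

Total mass lost = 230 Gt/yr × 86 yr = 1.978×10^4 Gt = 1.978×10^16 kg.
ρ_w = 1001 kg m⁻³, so water volume = 1.978×10^16 / 1001 = 1.976×10^13 m³.
Δh = 1.976×10^13 / 3.48×10^14 = 0.0568 m = 57 mm.

≈ 57 mm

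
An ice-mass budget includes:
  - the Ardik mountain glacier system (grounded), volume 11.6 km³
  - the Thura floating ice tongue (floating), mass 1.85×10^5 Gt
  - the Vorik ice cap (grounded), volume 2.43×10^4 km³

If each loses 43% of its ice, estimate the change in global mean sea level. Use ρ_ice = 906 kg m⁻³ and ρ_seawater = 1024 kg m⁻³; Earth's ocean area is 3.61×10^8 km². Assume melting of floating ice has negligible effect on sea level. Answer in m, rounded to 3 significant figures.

≈ 0.0256 m

Ardik: 0.43 × 11.6 km³ × (906/1024) = 4.413 km³ of water.
The Thura floating ice tongue is floating and already displaces its own weight of water, so its melt adds essentially nothing to sea level.
Vorik: 0.43 × 2.43×10^4 km³ × (906/1024) = 9245 km³ of water.
Total added water ≈ 9.249×10^12 m³ over 3.61×10^14 m² → Δh = 0.0256 m.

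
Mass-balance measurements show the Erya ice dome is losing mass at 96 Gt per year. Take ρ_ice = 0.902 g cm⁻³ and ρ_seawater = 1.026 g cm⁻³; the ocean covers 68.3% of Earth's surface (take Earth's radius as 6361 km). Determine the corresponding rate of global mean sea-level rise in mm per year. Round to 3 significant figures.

≈ 0.269 mm/yr

ρ_w = 1.026 g cm⁻³ = 1026 kg m⁻³. Annual water volume added = 96 Gt / ρ_w = 9.600×10^13 kg / 1026 kg m⁻³ = 9.357×10^10 m³.
Δh per year = 9.357×10^10 / 3.47×10^14 = 2.69×10^-4 m = 0.269 mm.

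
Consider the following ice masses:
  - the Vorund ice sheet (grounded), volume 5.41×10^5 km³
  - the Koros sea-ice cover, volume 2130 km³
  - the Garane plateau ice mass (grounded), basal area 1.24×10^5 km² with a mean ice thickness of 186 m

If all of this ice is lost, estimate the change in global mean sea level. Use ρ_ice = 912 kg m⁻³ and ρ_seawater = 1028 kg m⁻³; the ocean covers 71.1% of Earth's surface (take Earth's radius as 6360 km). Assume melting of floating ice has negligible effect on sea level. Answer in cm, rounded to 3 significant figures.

Vorund: 5.41×10^5 km³ × (912/1028) = 4.800×10^5 km³ of water.
The Koros sea-ice cover is floating and already displaces its own weight of water, so its melt adds essentially nothing to sea level.
Garane: ice volume = 1.24×10^5 km² × 186 m = 2.306×10^4 km³; 2.306×10^4 × (912/1028) = 2.046×10^4 km³ of water.
Total added water ≈ 5.004×10^14 m³ over 3.61×10^14 m² → Δh = 1.38 m = 138 cm.

≈ 138 cm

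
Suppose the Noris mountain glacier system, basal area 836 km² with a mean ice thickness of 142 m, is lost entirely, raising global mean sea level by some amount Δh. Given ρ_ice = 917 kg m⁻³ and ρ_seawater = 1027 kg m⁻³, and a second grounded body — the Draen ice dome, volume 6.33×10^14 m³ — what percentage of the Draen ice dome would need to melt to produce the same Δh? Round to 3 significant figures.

Equal sea-level rise means equal mass of meltwater, i.e. equal mass of ice lost.
Ice mass of Noris: 1.089×10^14 kg; ice mass of Draen: 5.805×10^17 kg.
Fraction required = 1.089×10^14 / 5.805×10^17 = 1.88×10^-4 → 0.0188 %.

≈ 0.0188 %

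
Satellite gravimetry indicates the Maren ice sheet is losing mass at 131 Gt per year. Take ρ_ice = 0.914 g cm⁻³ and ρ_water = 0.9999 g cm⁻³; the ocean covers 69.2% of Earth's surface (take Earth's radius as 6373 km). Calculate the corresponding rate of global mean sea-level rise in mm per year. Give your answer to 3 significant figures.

≈ 0.371 mm/yr

ρ_w = 0.9999 g cm⁻³ = 999.9 kg m⁻³. Annual water volume added = 131 Gt / ρ_w = 1.310×10^14 kg / 999.9 kg m⁻³ = 1.310×10^11 m³.
Δh per year = 1.310×10^11 / 3.53×10^14 = 3.71×10^-4 m = 0.371 mm.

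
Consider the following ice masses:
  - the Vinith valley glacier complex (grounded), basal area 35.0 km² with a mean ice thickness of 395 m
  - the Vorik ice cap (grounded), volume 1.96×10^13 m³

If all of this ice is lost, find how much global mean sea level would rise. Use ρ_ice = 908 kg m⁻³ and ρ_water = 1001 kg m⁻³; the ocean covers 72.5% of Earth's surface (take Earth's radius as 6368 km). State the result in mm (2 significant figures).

≈ 48 mm

Vinith: ice volume = 35.0 km² × 395 m = 13.82 km³; 13.82 × (908/1001) = 12.54 km³ of water.
Vorik: 1.96×10^13 m³ × (908/1001) = 1.778×10^13 m³ of water.
Total added water ≈ 1.779×10^13 m³ over 3.69×10^14 m² → Δh = 0.0482 m = 48 mm.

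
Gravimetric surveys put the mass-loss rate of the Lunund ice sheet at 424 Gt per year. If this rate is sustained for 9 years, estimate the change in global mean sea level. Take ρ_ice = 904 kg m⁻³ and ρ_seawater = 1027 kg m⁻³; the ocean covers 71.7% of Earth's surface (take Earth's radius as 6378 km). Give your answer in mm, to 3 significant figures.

Total mass lost = 424 Gt/yr × 9 yr = 3816 Gt = 3.816×10^15 kg.
ρ_w = 1027 kg m⁻³, so water volume = 3.816×10^15 / 1027 = 3.716×10^12 m³.
Δh = 3.716×10^12 / 3.67×10^14 = 0.0101 m = 10.1 mm.

≈ 10.1 mm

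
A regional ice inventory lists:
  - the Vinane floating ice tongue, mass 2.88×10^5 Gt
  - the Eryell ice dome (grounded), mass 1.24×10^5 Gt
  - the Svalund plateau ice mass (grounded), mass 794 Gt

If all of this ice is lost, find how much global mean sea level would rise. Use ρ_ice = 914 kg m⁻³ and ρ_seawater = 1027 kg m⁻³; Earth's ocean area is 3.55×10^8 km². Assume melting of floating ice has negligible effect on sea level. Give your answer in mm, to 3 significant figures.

The Vinane floating ice tongue is floating and already displaces its own weight of water, so its melt adds essentially nothing to sea level.
Eryell: 1.24×10^5 Gt = 1.240×10^17 kg; dividing by ρ_w = 1027 kg m⁻³ gives 1.207×10^14 m³ of water.
Svalund: 794 Gt = 7.940×10^14 kg; dividing by ρ_w = 1027 kg m⁻³ gives 7.731×10^11 m³ of water.
Total added water ≈ 1.215×10^14 m³ over 3.55×10^14 m² → Δh = 0.342 m = 342 mm.

≈ 342 mm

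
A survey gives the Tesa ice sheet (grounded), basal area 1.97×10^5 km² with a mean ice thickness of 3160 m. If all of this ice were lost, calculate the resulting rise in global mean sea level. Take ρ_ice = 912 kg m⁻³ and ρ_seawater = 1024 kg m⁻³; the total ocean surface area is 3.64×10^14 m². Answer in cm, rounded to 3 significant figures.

Tesa: ice volume = 1.97×10^5 km² × 3160 m = 6.225×10^5 km³; 6.225×10^5 × (912/1024) = 5.544×10^5 km³ of water.
Spread over 3.64×10^14 m² of ocean, Δh = 5.544×10^14 / 3.64×10^14 = 1.52 m = 152 cm.

≈ 152 cm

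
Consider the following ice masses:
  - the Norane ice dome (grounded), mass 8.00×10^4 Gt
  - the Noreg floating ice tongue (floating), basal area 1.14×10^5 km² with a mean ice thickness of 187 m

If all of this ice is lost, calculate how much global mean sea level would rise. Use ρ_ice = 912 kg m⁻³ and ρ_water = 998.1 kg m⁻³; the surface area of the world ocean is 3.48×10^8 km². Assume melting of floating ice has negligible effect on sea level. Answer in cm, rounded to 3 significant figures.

≈ 23.0 cm

Norane: 8.00×10^4 Gt = 8.000×10^16 kg; dividing by ρ_w = 998.1 kg m⁻³ gives 8.015×10^13 m³ of water.
The Noreg floating ice tongue is floating and already displaces its own weight of water, so its melt adds essentially nothing to sea level.
Total added water ≈ 8.015×10^13 m³ over 3.48×10^14 m² → Δh = 0.230 m = 23.0 cm.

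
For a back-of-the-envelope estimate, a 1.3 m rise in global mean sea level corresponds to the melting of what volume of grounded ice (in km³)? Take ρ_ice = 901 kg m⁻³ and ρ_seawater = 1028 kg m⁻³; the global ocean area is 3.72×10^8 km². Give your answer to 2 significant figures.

≈ 5.5×10^5 km³

Required water volume = Δh × A = 1.3 m × 3.72×10^14 m² = 4.836×10^14 m³ = 4.836×10^5 km³.
Ice volume = water volume × ρ_w/ρ_ice = 4.836×10^5 × 1028/901 = 5.5×10^5 km³.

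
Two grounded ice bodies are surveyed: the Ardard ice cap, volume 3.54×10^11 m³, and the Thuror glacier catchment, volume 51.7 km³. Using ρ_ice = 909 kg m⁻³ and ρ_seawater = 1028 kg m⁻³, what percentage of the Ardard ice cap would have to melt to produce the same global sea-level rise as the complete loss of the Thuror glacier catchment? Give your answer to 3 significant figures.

Equal sea-level rise means equal mass of meltwater, i.e. equal mass of ice lost.
Ice mass of Thuror: 4.700×10^13 kg; ice mass of Ardard: 3.218×10^14 kg.
Fraction required = 4.700×10^13 / 3.218×10^14 = 0.146 → 14.6 %.

≈ 14.6 %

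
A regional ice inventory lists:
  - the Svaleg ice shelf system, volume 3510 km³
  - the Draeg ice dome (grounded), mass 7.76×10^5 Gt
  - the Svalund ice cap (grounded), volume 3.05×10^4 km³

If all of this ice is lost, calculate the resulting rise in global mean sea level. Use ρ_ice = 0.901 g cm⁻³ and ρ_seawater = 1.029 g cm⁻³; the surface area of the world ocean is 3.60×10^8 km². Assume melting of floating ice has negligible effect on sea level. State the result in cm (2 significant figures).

The Svaleg ice shelf system is floating and already displaces its own weight of water, so its melt adds essentially nothing to sea level.
Draeg: 7.76×10^5 Gt = 7.760×10^17 kg; dividing by ρ_w = 1.029 g cm⁻³ = 1029 kg m⁻³ gives 7.541×10^14 m³ of water.
Svalund: 3.05×10^4 km³ × (901/1029) = 2.671×10^4 km³ of water.
Total added water ≈ 7.808×10^14 m³ over 3.60×10^14 m² → Δh = 2.17 m = 220 cm.

≈ 220 cm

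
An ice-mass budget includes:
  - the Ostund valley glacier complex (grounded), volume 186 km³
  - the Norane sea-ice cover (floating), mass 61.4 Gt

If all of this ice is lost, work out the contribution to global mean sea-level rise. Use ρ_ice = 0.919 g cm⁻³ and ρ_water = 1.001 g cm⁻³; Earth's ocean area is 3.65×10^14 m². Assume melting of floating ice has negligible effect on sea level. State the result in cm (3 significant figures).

≈ 0.0468 cm

Ostund: 186 km³ × (919/1001) = 170.8 km³ of water.
The Norane sea-ice cover is floating and already displaces its own weight of water, so its melt adds essentially nothing to sea level.
Total added water ≈ 1.708×10^11 m³ over 3.65×10^14 m² → Δh = 4.68×10^-4 m = 0.0468 cm.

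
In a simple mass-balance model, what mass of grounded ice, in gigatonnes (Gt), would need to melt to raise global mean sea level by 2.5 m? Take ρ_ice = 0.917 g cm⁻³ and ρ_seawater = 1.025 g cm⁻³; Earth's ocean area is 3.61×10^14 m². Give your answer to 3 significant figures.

≈ 9.25×10^5 Gt

Required water volume = Δh × A = 2.5 m × 3.61×10^14 m² = 9.025×10^14 m³.
ρ_w = 1.025 g cm⁻³ = 1025 kg m⁻³, so the mass of water = 9.025×10^14 m³ × 1025 kg m⁻³ = 9.251×10^17 kg = 9.25×10^5 Gt (and the same mass of ice, by conservation).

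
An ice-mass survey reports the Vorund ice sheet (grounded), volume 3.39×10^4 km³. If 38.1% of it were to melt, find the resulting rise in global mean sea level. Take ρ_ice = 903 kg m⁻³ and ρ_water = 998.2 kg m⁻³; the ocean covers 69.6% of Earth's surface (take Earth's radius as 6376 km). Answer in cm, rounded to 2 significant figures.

Vorund: 0.381 × 3.39×10^4 km³ × (903/998.2) = 1.168×10^4 km³ of water.
Spread over 3.56×10^14 m² of ocean, Δh = 1.168×10^13 / 3.56×10^14 = 0.0329 m = 3.3 cm.

≈ 3.3 cm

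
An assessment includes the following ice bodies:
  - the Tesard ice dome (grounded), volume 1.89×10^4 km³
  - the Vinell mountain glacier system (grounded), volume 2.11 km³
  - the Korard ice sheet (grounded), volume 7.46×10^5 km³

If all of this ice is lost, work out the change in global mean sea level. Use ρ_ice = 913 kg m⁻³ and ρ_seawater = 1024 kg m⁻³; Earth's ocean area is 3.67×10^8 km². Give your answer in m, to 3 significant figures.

Tesard: 1.89×10^4 km³ × (913/1024) = 1.685×10^4 km³ of water.
Vinell: 2.11 km³ × (913/1024) = 1.881 km³ of water.
Korard: 7.46×10^5 km³ × (913/1024) = 6.651×10^5 km³ of water.
Total added water ≈ 6.820×10^14 m³ over 3.67×10^14 m² → Δh = 1.86 m.

≈ 1.86 m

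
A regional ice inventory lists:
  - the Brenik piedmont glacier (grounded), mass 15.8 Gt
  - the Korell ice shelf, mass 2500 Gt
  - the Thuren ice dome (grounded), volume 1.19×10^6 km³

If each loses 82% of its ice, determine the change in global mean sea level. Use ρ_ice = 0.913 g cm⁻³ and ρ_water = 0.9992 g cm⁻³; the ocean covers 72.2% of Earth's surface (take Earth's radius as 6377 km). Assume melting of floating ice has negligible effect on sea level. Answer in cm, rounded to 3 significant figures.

≈ 242 cm

Brenik: 0.82 × 15.8 Gt = 1.296×10^13 kg; dividing by ρ_w = 0.9992 g cm⁻³ = 999.2 kg m⁻³ gives 1.297×10^10 m³ of water.
The Korell ice shelf is floating and already displaces its own weight of water, so its melt adds essentially nothing to sea level.
Thuren: 0.82 × 1.19×10^6 km³ × (913/999.2) = 8.916×10^5 km³ of water.
Total added water ≈ 8.916×10^14 m³ over 3.69×10^14 m² → Δh = 2.42 m = 242 cm.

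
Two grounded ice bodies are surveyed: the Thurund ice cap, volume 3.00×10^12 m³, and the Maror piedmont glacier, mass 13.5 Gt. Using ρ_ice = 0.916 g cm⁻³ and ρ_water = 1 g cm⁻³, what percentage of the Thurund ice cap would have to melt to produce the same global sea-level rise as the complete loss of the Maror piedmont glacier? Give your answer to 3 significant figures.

Equal sea-level rise means equal mass of meltwater, i.e. equal mass of ice lost.
Ice mass of Maror: 1.350×10^13 kg; ice mass of Thurund: 2.748×10^15 kg.
Fraction required = 1.350×10^13 / 2.748×10^15 = 4.91×10^-3 → 0.491 %.

≈ 0.491 %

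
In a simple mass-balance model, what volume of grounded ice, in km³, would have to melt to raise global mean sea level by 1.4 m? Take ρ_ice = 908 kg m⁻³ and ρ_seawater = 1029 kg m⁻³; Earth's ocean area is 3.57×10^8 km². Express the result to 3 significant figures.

≈ 5.66×10^5 km³

Required water volume = Δh × A = 1.4 m × 3.57×10^14 m² = 4.998×10^14 m³ = 4.998×10^5 km³.
Ice volume = water volume × ρ_w/ρ_ice = 4.998×10^5 × 1029/908 = 5.66×10^5 km³.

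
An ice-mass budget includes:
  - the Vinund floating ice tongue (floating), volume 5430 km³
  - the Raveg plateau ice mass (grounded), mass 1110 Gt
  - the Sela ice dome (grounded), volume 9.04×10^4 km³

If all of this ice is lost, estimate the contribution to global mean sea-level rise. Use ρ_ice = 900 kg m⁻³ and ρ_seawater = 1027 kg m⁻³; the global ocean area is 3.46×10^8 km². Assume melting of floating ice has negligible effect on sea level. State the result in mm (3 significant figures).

The Vinund floating ice tongue is floating and already displaces its own weight of water, so its melt adds essentially nothing to sea level.
Raveg: 1110 Gt = 1.110×10^15 kg; dividing by ρ_w = 1027 kg m⁻³ gives 1.081×10^12 m³ of water.
Sela: 9.04×10^4 km³ × (900/1027) = 7.922×10^4 km³ of water.
Total added water ≈ 8.030×10^13 m³ over 3.46×10^14 m² → Δh = 0.232 m = 232 mm.

≈ 232 mm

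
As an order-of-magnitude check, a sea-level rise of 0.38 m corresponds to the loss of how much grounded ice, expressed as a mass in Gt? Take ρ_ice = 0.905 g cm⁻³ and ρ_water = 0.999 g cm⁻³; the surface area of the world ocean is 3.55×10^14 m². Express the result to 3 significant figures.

≈ 1.35×10^5 Gt

Required water volume = Δh × A = 0.38 m × 3.55×10^14 m² = 1.349×10^14 m³.
ρ_w = 0.999 g cm⁻³ = 999 kg m⁻³, so the mass of water = 1.349×10^14 m³ × 999 kg m⁻³ = 1.348×10^17 kg = 1.35×10^5 Gt (and the same mass of ice, by conservation).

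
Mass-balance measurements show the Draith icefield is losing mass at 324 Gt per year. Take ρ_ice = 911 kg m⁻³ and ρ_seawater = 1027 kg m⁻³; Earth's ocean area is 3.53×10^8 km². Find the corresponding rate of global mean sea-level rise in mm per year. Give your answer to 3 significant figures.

ρ_w = 1027 kg m⁻³. Annual water volume added = 324 Gt / ρ_w = 3.240×10^14 kg / 1027 kg m⁻³ = 3.155×10^11 m³.
Δh per year = 3.155×10^11 / 3.53×10^14 = 8.94×10^-4 m = 0.894 mm.

≈ 0.894 mm/yr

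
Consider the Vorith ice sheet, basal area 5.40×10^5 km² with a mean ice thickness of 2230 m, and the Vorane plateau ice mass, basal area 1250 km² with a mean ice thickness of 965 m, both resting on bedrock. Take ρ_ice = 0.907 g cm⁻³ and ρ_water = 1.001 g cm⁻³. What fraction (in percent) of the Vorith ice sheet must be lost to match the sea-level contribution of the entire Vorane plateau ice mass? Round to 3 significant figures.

≈ 0.100 %

Equal sea-level rise means equal mass of meltwater, i.e. equal mass of ice lost.
Ice mass of Vorane: 1.094×10^15 kg; ice mass of Vorith: 1.092×10^18 kg.
Fraction required = 1.094×10^15 / 1.092×10^18 = 1.00×10^-3 → 0.100 %.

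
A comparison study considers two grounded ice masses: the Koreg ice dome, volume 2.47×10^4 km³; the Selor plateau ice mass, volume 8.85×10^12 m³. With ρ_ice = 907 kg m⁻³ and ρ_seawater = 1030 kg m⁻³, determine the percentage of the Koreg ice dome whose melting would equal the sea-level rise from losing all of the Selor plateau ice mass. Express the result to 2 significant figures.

≈ 36 %

Equal sea-level rise means equal mass of meltwater, i.e. equal mass of ice lost.
Ice mass of Selor: 8.027×10^15 kg; ice mass of Koreg: 2.240×10^16 kg.
Fraction required = 8.027×10^15 / 2.240×10^16 = 0.358 → 36 %.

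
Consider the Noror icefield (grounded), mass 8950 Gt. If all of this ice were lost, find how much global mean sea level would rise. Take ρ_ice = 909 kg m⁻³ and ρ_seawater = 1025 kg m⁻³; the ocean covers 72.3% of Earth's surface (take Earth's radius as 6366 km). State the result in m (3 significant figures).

≈ 0.0237 m

Noror: 8950 Gt = 8.950×10^15 kg; dividing by ρ_w = 1025 kg m⁻³ gives 8.732×10^12 m³ of water.
Spread over 3.68×10^14 m² of ocean, Δh = 8.732×10^12 / 3.68×10^14 = 0.0237 m.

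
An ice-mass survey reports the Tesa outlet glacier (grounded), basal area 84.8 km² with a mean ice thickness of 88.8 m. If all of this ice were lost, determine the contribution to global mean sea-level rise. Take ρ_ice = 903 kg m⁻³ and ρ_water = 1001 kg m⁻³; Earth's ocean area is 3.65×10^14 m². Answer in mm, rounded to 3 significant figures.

Tesa: ice volume = 84.8 km² × 88.8 m = 7.530 km³; 7.530 × (903/1001) = 6.793 km³ of water.
Spread over 3.65×10^14 m² of ocean, Δh = 6.793×10^9 / 3.65×10^14 = 1.86×10^-5 m = 0.0186 mm.

≈ 0.0186 mm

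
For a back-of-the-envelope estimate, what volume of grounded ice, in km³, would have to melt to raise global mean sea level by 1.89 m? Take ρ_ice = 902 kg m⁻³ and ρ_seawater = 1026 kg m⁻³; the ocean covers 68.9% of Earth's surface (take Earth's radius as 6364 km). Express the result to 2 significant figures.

≈ 7.5×10^5 km³

Required water volume = Δh × A = 1.89 m × 3.51×10^14 m² = 6.628×10^14 m³ = 6.628×10^5 km³.
Ice volume = water volume × ρ_w/ρ_ice = 6.628×10^5 × 1026/902 = 7.5×10^5 km³.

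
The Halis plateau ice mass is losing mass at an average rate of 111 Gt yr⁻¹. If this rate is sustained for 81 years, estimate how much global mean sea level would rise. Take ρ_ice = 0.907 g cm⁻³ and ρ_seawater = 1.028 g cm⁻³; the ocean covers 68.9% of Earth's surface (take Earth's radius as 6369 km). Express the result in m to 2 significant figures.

≈ 0.025 m

Total mass lost = 111 Gt/yr × 81 yr = 8991 Gt = 8.991×10^15 kg.
ρ_w = 1.028 g cm⁻³ = 1028 kg m⁻³, so water volume = 8.991×10^15 / 1028 = 8.746×10^12 m³.
Δh = 8.746×10^12 / 3.51×10^14 = 0.0249 m.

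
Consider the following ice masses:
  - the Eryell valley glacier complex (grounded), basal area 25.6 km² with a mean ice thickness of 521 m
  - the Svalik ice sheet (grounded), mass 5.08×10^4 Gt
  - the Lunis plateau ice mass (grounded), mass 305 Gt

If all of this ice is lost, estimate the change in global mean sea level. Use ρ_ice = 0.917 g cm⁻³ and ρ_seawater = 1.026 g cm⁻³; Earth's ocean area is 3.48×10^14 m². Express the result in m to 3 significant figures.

≈ 0.143 m

Eryell: ice volume = 25.6 km² × 521 m = 13.34 km³; 13.34 × (917/1026) = 11.92 km³ of water.
Svalik: 5.08×10^4 Gt = 5.080×10^16 kg; dividing by ρ_w = 1.026 g cm⁻³ = 1026 kg m⁻³ gives 4.951×10^13 m³ of water.
Lunis: 305 Gt = 3.050×10^14 kg; dividing by ρ_w = 1026 kg m⁻³ gives 2.973×10^11 m³ of water.
Total added water ≈ 4.982×10^13 m³ over 3.48×10^14 m² → Δh = 0.143 m.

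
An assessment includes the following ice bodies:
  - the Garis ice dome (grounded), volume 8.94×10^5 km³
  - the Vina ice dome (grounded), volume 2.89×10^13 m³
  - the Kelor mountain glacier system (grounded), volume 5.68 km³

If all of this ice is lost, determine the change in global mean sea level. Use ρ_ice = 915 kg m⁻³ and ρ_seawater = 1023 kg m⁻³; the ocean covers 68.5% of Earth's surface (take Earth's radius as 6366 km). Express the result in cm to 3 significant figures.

≈ 237 cm

Garis: 8.94×10^5 km³ × (915/1023) = 7.996×10^5 km³ of water.
Vina: 2.89×10^13 m³ × (915/1023) = 2.585×10^13 m³ of water.
Kelor: 5.68 km³ × (915/1023) = 5.080 km³ of water.
Total added water ≈ 8.255×10^14 m³ over 3.49×10^14 m² → Δh = 2.37 m = 237 cm.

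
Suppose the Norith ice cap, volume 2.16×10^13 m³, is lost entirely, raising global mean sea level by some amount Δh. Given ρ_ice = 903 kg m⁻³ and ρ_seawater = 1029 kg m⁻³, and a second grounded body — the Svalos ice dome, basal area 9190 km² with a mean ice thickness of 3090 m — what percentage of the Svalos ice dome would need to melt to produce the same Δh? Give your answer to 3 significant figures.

Equal sea-level rise means equal mass of meltwater, i.e. equal mass of ice lost.
Ice mass of Norith: 1.950×10^16 kg; ice mass of Svalos: 2.564×10^16 kg.
Fraction required = 1.950×10^16 / 2.564×10^16 = 0.761 → 76.1 %.

≈ 76.1 %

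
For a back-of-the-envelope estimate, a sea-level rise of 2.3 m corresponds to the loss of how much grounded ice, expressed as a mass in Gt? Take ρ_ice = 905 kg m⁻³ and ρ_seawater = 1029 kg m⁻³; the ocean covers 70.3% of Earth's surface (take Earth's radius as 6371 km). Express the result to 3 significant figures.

Required water volume = Δh × A = 2.3 m × 3.59×10^14 m² = 8.247×10^14 m³.
ρ_w = 1029 kg m⁻³, so the mass of water = 8.247×10^14 m³ × 1029 kg m⁻³ = 8.486×10^17 kg = 8.49×10^5 Gt (and the same mass of ice, by conservation).

≈ 8.49×10^5 Gt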